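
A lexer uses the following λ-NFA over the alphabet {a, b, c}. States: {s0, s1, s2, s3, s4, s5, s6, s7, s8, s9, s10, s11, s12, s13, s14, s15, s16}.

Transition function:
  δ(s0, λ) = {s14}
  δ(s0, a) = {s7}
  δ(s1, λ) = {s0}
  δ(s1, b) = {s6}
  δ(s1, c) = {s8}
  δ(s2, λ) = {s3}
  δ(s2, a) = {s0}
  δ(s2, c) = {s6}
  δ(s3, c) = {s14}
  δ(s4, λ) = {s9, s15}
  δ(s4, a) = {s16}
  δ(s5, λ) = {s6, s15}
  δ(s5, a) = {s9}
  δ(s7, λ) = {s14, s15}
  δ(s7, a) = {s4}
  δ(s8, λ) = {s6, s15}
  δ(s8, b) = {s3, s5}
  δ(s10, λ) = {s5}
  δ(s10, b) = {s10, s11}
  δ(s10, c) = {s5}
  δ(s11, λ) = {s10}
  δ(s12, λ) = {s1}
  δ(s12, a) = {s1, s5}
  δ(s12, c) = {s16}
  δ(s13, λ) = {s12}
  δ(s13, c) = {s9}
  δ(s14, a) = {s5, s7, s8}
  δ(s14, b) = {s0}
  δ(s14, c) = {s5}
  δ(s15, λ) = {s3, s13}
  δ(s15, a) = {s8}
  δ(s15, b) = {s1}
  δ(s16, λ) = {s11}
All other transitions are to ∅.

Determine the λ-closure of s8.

{s0, s1, s3, s6, s8, s12, s13, s14, s15}

Start with {s8}.
From s8 via λ: add s6, s15.
From s15 via λ: add s3, s13.
From s13 via λ: add s12.
From s12 via λ: add s1.
From s1 via λ: add s0.
From s0 via λ: add s14.
No new states can be added; the closed set is {s0, s1, s3, s6, s8, s12, s13, s14, s15}.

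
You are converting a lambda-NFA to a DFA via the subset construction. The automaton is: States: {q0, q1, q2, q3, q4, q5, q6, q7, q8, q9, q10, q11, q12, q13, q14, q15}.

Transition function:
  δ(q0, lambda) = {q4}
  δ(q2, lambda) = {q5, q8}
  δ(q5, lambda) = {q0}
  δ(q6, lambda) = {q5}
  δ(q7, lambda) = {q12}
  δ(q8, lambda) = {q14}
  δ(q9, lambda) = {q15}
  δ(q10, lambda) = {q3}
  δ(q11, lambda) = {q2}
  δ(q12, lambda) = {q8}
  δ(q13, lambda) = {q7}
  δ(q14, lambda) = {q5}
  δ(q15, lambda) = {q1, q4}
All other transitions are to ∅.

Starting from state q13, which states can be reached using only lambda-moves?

{q0, q4, q5, q7, q8, q12, q13, q14}

Start with {q13}.
From q13 via lambda: add q7.
From q7 via lambda: add q12.
From q12 via lambda: add q8.
From q8 via lambda: add q14.
From q14 via lambda: add q5.
From q5 via lambda: add q0.
From q0 via lambda: add q4.
No new states can be added; the closed set is {q0, q4, q5, q7, q8, q12, q13, q14}.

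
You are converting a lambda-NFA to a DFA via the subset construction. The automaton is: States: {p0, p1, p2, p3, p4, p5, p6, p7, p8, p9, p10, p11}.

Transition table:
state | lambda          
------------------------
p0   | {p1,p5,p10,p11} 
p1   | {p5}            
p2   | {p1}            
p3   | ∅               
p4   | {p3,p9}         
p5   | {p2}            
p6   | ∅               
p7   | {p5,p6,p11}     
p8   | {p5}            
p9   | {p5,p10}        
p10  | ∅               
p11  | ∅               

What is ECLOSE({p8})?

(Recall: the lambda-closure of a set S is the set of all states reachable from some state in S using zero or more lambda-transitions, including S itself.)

{p1, p2, p5, p8}

Start with {p8}.
From p8 via lambda: add p5.
From p5 via lambda: add p2.
From p2 via lambda: add p1.
No new states can be added; the closed set is {p1, p2, p5, p8}.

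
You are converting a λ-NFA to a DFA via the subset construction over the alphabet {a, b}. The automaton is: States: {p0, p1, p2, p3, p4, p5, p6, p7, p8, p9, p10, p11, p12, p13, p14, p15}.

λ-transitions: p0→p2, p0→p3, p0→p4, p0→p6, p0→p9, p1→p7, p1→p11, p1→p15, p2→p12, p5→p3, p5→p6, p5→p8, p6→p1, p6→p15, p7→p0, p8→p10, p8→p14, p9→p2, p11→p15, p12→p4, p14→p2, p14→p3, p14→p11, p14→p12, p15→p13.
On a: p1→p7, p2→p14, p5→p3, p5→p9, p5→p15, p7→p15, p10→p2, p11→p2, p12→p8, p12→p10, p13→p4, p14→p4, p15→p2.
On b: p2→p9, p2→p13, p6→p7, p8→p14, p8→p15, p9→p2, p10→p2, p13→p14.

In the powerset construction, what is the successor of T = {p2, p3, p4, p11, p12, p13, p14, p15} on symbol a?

{p2, p3, p4, p8, p10, p11, p12, p13, p14, p15}

p2 on a → {p14}.
p11 on a → {p2}.
p12 on a → {p8, p10}.
p13 on a → {p4}.
p14 on a → {p4}.
p15 on a → {p2}.
No a-transition from p3, p4.
Union after reading a: {p2, p4, p8, p10, p14}.
Now take the λ-closure:
From p2 via λ: add p12.
From p14 via λ: add p3, p11.
From p11 via λ: add p15.
From p15 via λ: add p13.
No new states can be added; the closed set is {p2, p3, p4, p8, p10, p11, p12, p13, p14, p15}.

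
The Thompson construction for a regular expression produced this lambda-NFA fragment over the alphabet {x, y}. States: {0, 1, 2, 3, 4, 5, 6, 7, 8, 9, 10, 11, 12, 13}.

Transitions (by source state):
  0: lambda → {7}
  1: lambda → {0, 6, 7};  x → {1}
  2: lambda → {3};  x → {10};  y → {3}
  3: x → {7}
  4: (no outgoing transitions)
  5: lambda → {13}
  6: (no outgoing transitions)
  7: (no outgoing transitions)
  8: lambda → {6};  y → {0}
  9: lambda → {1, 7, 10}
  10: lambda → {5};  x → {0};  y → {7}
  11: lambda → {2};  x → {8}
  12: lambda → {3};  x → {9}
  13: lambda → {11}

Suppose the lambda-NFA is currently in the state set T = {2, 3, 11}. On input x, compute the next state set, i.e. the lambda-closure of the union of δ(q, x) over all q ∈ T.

{2, 3, 5, 6, 7, 8, 10, 11, 13}

2 on x → {10}.
3 on x → {7}.
11 on x → {8}.
Union after reading x: {7, 8, 10}.
Now take the lambda-closure:
From 8 via lambda: add 6.
From 10 via lambda: add 5.
From 5 via lambda: add 13.
From 13 via lambda: add 11.
From 11 via lambda: add 2.
From 2 via lambda: add 3.
No new states can be added; the closed set is {2, 3, 5, 6, 7, 8, 10, 11, 13}.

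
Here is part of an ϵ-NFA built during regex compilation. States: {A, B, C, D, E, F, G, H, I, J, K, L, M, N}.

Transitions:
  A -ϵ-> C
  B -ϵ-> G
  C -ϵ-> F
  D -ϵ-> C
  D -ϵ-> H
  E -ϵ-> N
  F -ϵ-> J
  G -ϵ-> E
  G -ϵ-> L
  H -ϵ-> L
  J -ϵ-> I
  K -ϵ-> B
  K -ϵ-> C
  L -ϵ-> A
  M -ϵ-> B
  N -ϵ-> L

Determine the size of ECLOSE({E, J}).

Start with {E, J}.
From E via ϵ: add N.
From J via ϵ: add I.
From N via ϵ: add L.
From L via ϵ: add A.
From A via ϵ: add C.
From C via ϵ: add F.
ϵ-closure = {A, C, E, F, I, J, L, N}, which has 8 states.

8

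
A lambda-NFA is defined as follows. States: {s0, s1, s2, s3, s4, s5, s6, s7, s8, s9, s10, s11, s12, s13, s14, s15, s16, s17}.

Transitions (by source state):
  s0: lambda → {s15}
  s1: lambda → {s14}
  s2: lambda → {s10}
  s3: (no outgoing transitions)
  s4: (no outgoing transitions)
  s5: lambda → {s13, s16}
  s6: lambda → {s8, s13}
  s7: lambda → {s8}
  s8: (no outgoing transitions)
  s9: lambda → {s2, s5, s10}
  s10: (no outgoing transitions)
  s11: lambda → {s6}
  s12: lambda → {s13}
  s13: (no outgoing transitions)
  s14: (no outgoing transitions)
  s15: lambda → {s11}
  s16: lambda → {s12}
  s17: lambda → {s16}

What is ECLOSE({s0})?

Start with {s0}.
From s0 via lambda: add s15.
From s15 via lambda: add s11.
From s11 via lambda: add s6.
From s6 via lambda: add s8, s13.
No new states can be added; the closed set is {s0, s6, s8, s11, s13, s15}.

{s0, s6, s8, s11, s13, s15}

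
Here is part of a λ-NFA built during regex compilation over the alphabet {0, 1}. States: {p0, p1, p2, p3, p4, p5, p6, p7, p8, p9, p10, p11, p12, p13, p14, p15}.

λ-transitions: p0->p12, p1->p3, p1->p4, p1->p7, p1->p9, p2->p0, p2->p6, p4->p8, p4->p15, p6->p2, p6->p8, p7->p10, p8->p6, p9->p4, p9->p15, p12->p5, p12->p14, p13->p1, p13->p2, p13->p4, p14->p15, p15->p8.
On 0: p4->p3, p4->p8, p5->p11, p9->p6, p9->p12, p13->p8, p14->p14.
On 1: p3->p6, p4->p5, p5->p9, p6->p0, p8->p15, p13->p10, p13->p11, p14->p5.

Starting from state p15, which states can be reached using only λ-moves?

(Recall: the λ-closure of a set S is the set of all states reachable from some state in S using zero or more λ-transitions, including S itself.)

{p0, p2, p5, p6, p8, p12, p14, p15}

Start with {p15}.
From p15 via λ: add p8.
From p8 via λ: add p6.
From p6 via λ: add p2.
From p2 via λ: add p0.
From p0 via λ: add p12.
From p12 via λ: add p5, p14.
No new states can be added; the closed set is {p0, p2, p5, p6, p8, p12, p14, p15}.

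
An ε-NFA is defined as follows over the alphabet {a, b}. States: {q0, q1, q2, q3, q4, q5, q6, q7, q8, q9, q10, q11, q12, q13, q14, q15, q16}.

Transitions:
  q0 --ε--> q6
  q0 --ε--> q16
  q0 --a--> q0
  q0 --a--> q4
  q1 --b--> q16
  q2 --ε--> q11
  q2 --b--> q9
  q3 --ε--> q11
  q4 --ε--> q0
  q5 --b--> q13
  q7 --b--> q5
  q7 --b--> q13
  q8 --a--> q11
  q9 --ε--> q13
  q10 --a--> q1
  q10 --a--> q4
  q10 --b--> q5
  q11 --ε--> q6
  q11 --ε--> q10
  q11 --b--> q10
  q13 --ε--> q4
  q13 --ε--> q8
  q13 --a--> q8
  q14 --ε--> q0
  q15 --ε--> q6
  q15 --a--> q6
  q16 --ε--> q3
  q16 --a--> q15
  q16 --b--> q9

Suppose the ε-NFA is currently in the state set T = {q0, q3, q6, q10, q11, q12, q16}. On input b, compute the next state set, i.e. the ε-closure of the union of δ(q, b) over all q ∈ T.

{q0, q3, q4, q5, q6, q8, q9, q10, q11, q13, q16}

q10 on b → {q5}.
q11 on b → {q10}.
q16 on b → {q9}.
No b-transition from q0, q3, q6, q12.
Union after reading b: {q5, q9, q10}.
Now take the ε-closure:
From q9 via ε: add q13.
From q13 via ε: add q4, q8.
From q4 via ε: add q0.
From q0 via ε: add q6, q16.
From q16 via ε: add q3.
From q3 via ε: add q11.
No new states can be added; the closed set is {q0, q3, q4, q5, q6, q8, q9, q10, q11, q13, q16}.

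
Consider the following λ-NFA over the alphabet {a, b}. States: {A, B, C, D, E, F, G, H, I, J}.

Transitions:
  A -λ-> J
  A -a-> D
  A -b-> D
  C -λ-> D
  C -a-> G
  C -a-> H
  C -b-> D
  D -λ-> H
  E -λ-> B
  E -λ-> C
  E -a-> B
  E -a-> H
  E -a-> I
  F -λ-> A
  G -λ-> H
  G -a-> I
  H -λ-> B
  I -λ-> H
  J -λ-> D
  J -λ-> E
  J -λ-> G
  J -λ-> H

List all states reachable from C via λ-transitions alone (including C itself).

Start with {C}.
From C via λ: add D.
From D via λ: add H.
From H via λ: add B.
No new states can be added; the closed set is {B, C, D, H}.

{B, C, D, H}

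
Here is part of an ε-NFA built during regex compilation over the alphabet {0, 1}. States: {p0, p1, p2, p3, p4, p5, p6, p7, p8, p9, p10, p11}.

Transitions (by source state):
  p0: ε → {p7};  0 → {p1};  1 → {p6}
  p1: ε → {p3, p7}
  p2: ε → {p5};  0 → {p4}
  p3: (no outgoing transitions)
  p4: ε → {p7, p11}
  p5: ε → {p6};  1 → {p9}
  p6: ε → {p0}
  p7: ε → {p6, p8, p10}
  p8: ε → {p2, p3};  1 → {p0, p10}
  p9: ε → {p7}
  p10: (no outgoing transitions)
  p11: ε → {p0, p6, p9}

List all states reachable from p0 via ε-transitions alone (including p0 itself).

Start with {p0}.
From p0 via ε: add p7.
From p7 via ε: add p6, p8, p10.
From p8 via ε: add p2, p3.
From p2 via ε: add p5.
No new states can be added; the closed set is {p0, p2, p3, p5, p6, p7, p8, p10}.

{p0, p2, p3, p5, p6, p7, p8, p10}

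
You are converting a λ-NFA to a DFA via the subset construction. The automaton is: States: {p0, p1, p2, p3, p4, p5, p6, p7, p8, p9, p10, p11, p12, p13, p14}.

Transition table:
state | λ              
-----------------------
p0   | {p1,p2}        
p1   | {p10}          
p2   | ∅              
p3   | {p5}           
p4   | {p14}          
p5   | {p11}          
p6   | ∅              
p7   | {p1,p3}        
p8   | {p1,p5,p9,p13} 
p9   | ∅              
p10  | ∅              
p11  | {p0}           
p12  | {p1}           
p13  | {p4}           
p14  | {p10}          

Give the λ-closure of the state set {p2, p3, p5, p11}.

{p0, p1, p2, p3, p5, p10, p11}

Start with {p2, p3, p5, p11}.
From p11 via λ: add p0.
From p0 via λ: add p1.
From p1 via λ: add p10.
No new states can be added; the closed set is {p0, p1, p2, p3, p5, p10, p11}.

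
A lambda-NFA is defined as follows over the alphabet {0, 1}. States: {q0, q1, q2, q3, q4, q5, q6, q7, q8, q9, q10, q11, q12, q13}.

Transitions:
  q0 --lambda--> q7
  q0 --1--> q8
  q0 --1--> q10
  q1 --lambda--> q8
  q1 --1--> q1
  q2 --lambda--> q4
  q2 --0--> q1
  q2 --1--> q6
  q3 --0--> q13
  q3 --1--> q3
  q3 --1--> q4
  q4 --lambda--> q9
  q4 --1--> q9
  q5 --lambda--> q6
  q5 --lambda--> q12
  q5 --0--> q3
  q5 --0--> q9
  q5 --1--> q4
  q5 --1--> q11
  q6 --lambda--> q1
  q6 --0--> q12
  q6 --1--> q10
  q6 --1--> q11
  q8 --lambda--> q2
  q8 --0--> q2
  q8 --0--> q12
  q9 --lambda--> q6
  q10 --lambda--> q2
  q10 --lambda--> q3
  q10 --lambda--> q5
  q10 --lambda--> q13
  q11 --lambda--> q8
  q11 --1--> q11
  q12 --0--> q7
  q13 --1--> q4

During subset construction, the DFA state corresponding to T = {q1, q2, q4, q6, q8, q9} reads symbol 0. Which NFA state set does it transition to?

{q1, q2, q4, q6, q8, q9, q12}

q2 on 0 → {q1}.
q6 on 0 → {q12}.
q8 on 0 → {q2, q12}.
No 0-transition from q1, q4, q9.
Union after reading 0: {q1, q2, q12}.
Now take the lambda-closure:
From q1 via lambda: add q8.
From q2 via lambda: add q4.
From q4 via lambda: add q9.
From q9 via lambda: add q6.
No new states can be added; the closed set is {q1, q2, q4, q6, q8, q9, q12}.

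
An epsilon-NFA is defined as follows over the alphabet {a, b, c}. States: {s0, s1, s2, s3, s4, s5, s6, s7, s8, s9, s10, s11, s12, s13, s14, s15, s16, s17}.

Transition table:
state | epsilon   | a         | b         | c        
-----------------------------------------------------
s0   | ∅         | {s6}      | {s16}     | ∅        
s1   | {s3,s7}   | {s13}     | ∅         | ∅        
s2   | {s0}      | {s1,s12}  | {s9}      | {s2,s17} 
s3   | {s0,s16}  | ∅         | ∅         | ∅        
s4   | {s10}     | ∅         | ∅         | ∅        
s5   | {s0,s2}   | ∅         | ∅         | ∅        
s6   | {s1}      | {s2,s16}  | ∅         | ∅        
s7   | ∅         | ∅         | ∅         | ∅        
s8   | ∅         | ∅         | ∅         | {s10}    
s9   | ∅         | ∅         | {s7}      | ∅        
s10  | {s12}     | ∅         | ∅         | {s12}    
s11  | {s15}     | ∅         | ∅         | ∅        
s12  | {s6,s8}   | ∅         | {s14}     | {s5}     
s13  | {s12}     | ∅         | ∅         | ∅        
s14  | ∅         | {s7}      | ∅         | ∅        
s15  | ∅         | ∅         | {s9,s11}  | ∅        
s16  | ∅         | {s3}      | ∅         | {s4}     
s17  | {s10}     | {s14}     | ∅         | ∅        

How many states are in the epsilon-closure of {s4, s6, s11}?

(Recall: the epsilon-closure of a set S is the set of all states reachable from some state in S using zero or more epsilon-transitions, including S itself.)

12

Start with {s4, s6, s11}.
From s4 via epsilon: add s10.
From s6 via epsilon: add s1.
From s11 via epsilon: add s15.
From s1 via epsilon: add s3, s7.
From s10 via epsilon: add s12.
From s3 via epsilon: add s0, s16.
From s12 via epsilon: add s8.
epsilon-closure = {s0, s1, s3, s4, s6, s7, s8, s10, s11, s12, s15, s16}, which has 12 states.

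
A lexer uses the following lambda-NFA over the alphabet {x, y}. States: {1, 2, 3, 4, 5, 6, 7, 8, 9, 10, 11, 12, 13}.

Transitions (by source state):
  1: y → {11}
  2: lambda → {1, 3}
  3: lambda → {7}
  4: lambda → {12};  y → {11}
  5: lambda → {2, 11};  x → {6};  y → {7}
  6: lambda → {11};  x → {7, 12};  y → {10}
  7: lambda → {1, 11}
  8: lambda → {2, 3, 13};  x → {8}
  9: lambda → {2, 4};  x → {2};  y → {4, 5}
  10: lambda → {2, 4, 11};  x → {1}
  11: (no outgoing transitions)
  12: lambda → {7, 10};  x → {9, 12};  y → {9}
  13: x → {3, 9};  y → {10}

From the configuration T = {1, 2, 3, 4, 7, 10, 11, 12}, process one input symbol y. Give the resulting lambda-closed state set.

1 on y → {11}.
4 on y → {11}.
12 on y → {9}.
No y-transition from 2, 3, 7, 10, 11.
Union after reading y: {9, 11}.
Now take the lambda-closure:
From 9 via lambda: add 2, 4.
From 2 via lambda: add 1, 3.
From 4 via lambda: add 12.
From 3 via lambda: add 7.
From 12 via lambda: add 10.
No new states can be added; the closed set is {1, 2, 3, 4, 7, 9, 10, 11, 12}.

{1, 2, 3, 4, 7, 9, 10, 11, 12}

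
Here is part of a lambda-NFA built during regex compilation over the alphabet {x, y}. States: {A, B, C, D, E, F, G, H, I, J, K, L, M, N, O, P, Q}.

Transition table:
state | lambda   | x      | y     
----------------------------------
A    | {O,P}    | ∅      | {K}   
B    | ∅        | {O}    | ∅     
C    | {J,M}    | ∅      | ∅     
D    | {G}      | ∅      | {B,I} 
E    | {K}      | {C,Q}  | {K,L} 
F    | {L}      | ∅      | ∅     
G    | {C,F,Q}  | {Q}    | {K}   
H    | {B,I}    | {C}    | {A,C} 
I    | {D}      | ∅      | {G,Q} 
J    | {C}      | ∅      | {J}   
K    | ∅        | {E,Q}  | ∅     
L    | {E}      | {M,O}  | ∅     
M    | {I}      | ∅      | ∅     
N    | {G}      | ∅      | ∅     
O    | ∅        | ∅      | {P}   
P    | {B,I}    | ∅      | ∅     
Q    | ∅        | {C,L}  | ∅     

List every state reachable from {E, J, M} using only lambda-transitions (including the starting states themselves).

{C, D, E, F, G, I, J, K, L, M, Q}

Start with {E, J, M}.
From E via lambda: add K.
From J via lambda: add C.
From M via lambda: add I.
From I via lambda: add D.
From D via lambda: add G.
From G via lambda: add F, Q.
From F via lambda: add L.
No new states can be added; the closed set is {C, D, E, F, G, I, J, K, L, M, Q}.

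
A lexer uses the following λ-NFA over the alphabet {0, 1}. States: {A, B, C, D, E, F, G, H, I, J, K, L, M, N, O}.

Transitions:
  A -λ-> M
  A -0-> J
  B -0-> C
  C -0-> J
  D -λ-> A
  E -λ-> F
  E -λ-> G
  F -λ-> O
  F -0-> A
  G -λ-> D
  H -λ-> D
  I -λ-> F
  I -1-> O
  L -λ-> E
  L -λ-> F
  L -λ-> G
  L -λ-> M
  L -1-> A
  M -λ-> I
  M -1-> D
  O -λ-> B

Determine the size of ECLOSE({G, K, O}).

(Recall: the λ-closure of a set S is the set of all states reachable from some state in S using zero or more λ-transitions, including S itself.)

Start with {G, K, O}.
From G via λ: add D.
From O via λ: add B.
From D via λ: add A.
From A via λ: add M.
From M via λ: add I.
From I via λ: add F.
λ-closure = {A, B, D, F, G, I, K, M, O}, which has 9 states.

9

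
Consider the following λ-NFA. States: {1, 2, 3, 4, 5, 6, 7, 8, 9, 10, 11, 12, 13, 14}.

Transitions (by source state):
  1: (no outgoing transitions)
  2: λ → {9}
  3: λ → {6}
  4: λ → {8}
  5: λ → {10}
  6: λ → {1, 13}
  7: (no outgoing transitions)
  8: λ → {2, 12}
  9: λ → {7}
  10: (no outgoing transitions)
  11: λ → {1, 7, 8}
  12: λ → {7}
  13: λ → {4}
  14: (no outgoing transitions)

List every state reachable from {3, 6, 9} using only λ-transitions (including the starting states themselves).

{1, 2, 3, 4, 6, 7, 8, 9, 12, 13}

Start with {3, 6, 9}.
From 6 via λ: add 1, 13.
From 9 via λ: add 7.
From 13 via λ: add 4.
From 4 via λ: add 8.
From 8 via λ: add 2, 12.
No new states can be added; the closed set is {1, 2, 3, 4, 6, 7, 8, 9, 12, 13}.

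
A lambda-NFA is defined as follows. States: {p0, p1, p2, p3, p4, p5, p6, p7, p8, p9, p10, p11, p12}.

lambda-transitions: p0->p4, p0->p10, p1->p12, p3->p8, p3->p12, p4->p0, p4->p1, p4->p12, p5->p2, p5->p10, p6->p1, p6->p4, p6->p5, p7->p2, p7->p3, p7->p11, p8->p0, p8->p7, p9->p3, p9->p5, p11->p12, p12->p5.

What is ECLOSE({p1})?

Start with {p1}.
From p1 via lambda: add p12.
From p12 via lambda: add p5.
From p5 via lambda: add p2, p10.
No new states can be added; the closed set is {p1, p2, p5, p10, p12}.

{p1, p2, p5, p10, p12}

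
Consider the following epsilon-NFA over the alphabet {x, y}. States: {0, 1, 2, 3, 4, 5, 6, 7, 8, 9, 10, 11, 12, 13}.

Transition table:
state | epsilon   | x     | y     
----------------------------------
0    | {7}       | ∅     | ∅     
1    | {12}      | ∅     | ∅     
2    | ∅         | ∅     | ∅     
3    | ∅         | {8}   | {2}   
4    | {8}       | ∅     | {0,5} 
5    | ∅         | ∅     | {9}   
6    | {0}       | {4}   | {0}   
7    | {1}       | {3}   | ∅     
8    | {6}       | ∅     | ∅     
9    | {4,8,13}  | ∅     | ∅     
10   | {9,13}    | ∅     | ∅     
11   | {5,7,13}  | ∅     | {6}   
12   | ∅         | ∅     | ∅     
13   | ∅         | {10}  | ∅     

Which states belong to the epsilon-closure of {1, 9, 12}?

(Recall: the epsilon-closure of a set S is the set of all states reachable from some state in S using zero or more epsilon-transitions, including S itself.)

Start with {1, 9, 12}.
From 9 via epsilon: add 4, 8, 13.
From 8 via epsilon: add 6.
From 6 via epsilon: add 0.
From 0 via epsilon: add 7.
No new states can be added; the closed set is {0, 1, 4, 6, 7, 8, 9, 12, 13}.

{0, 1, 4, 6, 7, 8, 9, 12, 13}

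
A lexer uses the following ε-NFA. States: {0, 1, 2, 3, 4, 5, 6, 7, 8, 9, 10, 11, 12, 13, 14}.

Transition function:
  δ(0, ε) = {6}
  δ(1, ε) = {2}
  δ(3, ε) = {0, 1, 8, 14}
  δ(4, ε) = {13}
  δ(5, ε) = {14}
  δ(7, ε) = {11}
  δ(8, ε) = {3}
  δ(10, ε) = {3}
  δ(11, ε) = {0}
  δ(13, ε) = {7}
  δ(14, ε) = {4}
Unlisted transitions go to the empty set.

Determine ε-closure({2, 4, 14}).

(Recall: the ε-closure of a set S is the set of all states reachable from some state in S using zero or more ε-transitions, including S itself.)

Start with {2, 4, 14}.
From 4 via ε: add 13.
From 13 via ε: add 7.
From 7 via ε: add 11.
From 11 via ε: add 0.
From 0 via ε: add 6.
No new states can be added; the closed set is {0, 2, 4, 6, 7, 11, 13, 14}.

{0, 2, 4, 6, 7, 11, 13, 14}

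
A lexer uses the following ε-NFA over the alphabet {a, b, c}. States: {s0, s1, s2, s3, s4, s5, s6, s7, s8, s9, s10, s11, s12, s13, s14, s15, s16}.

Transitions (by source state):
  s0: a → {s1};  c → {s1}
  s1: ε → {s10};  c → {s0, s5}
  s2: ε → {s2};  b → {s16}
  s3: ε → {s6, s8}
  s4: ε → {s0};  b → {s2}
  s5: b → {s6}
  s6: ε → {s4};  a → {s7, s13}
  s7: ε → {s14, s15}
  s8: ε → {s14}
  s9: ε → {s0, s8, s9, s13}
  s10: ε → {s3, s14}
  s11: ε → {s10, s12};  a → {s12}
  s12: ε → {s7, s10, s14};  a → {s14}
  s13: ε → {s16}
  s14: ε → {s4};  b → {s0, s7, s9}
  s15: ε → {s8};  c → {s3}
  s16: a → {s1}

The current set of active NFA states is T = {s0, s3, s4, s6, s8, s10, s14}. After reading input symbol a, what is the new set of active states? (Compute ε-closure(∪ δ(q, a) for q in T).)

s0 on a → {s1}.
s6 on a → {s7, s13}.
No a-transition from s3, s4, s8, s10, s14.
Union after reading a: {s1, s7, s13}.
Now take the ε-closure:
From s1 via ε: add s10.
From s7 via ε: add s14, s15.
From s13 via ε: add s16.
From s10 via ε: add s3.
From s14 via ε: add s4.
From s15 via ε: add s8.
From s3 via ε: add s6.
From s4 via ε: add s0.
No new states can be added; the closed set is {s0, s1, s3, s4, s6, s7, s8, s10, s13, s14, s15, s16}.

{s0, s1, s3, s4, s6, s7, s8, s10, s13, s14, s15, s16}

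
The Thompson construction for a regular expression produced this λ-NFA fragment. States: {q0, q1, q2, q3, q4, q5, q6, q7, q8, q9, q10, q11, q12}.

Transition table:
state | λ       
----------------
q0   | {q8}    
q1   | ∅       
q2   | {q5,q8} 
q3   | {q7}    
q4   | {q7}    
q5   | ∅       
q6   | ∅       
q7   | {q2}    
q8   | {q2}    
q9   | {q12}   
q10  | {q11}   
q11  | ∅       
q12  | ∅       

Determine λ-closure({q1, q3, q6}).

{q1, q2, q3, q5, q6, q7, q8}

Start with {q1, q3, q6}.
From q3 via λ: add q7.
From q7 via λ: add q2.
From q2 via λ: add q5, q8.
No new states can be added; the closed set is {q1, q2, q3, q5, q6, q7, q8}.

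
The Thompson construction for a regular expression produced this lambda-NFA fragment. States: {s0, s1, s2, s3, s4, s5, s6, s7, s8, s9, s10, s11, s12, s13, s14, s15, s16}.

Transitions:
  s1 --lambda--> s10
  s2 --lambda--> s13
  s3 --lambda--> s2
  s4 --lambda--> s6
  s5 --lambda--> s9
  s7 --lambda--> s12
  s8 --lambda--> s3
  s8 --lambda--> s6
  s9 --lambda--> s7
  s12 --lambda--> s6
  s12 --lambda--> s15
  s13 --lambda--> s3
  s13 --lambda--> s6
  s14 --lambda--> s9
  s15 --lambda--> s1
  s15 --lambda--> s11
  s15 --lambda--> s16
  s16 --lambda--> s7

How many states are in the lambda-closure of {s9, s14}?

Start with {s9, s14}.
From s9 via lambda: add s7.
From s7 via lambda: add s12.
From s12 via lambda: add s6, s15.
From s15 via lambda: add s1, s11, s16.
From s1 via lambda: add s10.
lambda-closure = {s1, s6, s7, s9, s10, s11, s12, s14, s15, s16}, which has 10 states.

10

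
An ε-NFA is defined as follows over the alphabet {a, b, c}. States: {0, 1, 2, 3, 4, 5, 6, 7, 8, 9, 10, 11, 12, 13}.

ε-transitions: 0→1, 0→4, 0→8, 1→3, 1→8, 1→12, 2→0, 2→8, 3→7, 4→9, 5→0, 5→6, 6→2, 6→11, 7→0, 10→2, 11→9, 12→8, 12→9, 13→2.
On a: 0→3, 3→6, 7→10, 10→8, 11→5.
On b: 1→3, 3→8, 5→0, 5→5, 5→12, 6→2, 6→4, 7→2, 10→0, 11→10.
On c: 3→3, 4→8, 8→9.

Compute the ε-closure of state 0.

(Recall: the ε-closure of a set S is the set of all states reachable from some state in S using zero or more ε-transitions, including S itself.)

Start with {0}.
From 0 via ε: add 1, 4, 8.
From 1 via ε: add 3, 12.
From 4 via ε: add 9.
From 3 via ε: add 7.
No new states can be added; the closed set is {0, 1, 3, 4, 7, 8, 9, 12}.

{0, 1, 3, 4, 7, 8, 9, 12}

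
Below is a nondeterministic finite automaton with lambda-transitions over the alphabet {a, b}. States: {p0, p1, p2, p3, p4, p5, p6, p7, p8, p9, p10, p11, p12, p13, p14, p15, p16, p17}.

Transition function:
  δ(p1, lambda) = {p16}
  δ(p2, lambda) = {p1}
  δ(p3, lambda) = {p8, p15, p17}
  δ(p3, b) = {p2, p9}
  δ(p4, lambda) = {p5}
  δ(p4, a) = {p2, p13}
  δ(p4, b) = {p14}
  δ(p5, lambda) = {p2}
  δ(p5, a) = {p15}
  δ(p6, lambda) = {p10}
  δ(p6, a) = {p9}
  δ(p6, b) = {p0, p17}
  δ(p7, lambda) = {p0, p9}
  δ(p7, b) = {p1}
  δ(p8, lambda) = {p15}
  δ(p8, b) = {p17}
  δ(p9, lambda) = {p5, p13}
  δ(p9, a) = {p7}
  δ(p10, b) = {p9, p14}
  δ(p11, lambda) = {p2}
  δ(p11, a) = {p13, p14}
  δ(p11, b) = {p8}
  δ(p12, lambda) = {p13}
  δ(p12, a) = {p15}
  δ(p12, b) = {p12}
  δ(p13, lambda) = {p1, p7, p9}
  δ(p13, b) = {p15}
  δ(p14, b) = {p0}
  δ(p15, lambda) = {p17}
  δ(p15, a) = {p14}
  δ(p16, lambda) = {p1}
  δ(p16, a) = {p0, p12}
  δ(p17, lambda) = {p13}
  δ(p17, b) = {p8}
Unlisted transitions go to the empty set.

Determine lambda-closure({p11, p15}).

{p0, p1, p2, p5, p7, p9, p11, p13, p15, p16, p17}

Start with {p11, p15}.
From p11 via lambda: add p2.
From p15 via lambda: add p17.
From p2 via lambda: add p1.
From p17 via lambda: add p13.
From p1 via lambda: add p16.
From p13 via lambda: add p7, p9.
From p7 via lambda: add p0.
From p9 via lambda: add p5.
No new states can be added; the closed set is {p0, p1, p2, p5, p7, p9, p11, p13, p15, p16, p17}.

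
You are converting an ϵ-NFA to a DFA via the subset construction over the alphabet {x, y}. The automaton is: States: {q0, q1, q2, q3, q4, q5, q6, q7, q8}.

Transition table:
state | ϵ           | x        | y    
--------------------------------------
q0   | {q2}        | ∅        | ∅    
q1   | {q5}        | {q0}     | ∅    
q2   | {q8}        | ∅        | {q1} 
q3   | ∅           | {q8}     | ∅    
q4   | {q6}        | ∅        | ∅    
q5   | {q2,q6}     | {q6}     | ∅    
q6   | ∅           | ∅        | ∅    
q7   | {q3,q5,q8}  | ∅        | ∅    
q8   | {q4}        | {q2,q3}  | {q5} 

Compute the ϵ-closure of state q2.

Start with {q2}.
From q2 via ϵ: add q8.
From q8 via ϵ: add q4.
From q4 via ϵ: add q6.
No new states can be added; the closed set is {q2, q4, q6, q8}.

{q2, q4, q6, q8}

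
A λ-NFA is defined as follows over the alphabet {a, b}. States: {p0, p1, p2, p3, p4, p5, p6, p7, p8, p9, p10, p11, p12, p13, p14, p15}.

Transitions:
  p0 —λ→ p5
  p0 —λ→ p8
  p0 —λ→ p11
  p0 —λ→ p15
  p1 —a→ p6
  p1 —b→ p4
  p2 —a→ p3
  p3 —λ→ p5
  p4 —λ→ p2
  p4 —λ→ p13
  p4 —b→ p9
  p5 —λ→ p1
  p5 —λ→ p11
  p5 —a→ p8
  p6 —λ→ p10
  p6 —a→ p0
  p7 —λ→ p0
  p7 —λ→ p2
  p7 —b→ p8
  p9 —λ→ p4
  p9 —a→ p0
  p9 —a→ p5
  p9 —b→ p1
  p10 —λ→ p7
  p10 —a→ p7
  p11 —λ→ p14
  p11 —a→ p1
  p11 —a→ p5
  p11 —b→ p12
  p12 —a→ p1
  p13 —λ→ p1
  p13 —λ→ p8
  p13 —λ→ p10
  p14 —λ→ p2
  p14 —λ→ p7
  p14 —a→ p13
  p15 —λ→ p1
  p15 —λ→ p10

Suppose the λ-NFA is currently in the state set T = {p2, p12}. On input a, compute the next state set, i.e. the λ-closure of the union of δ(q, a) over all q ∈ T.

{p0, p1, p2, p3, p5, p7, p8, p10, p11, p14, p15}

p2 on a → {p3}.
p12 on a → {p1}.
Union after reading a: {p1, p3}.
Now take the λ-closure:
From p3 via λ: add p5.
From p5 via λ: add p11.
From p11 via λ: add p14.
From p14 via λ: add p2, p7.
From p7 via λ: add p0.
From p0 via λ: add p8, p15.
From p15 via λ: add p10.
No new states can be added; the closed set is {p0, p1, p2, p3, p5, p7, p8, p10, p11, p14, p15}.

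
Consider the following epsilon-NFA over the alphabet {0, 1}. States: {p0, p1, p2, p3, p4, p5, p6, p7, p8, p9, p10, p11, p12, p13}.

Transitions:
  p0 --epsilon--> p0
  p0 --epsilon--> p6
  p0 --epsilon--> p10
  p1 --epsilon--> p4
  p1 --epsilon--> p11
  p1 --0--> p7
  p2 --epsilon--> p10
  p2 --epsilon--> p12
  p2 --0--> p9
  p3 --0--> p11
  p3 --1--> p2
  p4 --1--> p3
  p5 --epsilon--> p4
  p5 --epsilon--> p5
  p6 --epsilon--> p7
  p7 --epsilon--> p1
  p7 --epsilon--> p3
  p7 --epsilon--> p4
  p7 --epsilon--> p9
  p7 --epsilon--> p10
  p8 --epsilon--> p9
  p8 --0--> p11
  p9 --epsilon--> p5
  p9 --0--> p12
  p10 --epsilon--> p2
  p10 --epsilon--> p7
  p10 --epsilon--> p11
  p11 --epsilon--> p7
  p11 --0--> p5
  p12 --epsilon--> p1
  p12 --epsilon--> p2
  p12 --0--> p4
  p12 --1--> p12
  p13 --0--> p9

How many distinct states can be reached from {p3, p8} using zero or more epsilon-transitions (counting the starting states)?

5

Start with {p3, p8}.
From p8 via epsilon: add p9.
From p9 via epsilon: add p5.
From p5 via epsilon: add p4.
epsilon-closure = {p3, p4, p5, p8, p9}, which has 5 states.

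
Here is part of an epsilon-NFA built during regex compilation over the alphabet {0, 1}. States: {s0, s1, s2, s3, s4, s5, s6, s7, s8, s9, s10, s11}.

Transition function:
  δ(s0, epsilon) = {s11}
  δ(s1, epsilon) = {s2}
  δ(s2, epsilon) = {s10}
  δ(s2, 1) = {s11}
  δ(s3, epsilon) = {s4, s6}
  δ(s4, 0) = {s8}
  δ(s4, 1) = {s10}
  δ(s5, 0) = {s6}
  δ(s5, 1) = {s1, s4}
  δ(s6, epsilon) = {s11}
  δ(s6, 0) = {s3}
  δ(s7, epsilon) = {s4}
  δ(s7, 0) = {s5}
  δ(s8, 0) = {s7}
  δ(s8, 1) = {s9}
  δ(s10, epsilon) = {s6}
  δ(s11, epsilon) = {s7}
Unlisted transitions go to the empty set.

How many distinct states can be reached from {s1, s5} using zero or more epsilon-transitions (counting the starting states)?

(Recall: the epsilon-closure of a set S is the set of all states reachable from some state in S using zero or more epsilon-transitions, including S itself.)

8

Start with {s1, s5}.
From s1 via epsilon: add s2.
From s2 via epsilon: add s10.
From s10 via epsilon: add s6.
From s6 via epsilon: add s11.
From s11 via epsilon: add s7.
From s7 via epsilon: add s4.
epsilon-closure = {s1, s2, s4, s5, s6, s7, s10, s11}, which has 8 states.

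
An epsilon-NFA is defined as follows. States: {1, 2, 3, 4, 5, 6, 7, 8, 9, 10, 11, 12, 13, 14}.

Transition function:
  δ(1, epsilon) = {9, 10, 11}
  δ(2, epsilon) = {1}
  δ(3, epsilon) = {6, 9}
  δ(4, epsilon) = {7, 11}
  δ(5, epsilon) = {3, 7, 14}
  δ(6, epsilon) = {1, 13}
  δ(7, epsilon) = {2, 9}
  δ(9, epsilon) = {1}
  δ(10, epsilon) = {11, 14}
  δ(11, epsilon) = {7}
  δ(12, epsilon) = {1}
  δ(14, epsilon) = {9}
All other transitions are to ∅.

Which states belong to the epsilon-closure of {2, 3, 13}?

Start with {2, 3, 13}.
From 2 via epsilon: add 1.
From 3 via epsilon: add 6, 9.
From 1 via epsilon: add 10, 11.
From 10 via epsilon: add 14.
From 11 via epsilon: add 7.
No new states can be added; the closed set is {1, 2, 3, 6, 7, 9, 10, 11, 13, 14}.

{1, 2, 3, 6, 7, 9, 10, 11, 13, 14}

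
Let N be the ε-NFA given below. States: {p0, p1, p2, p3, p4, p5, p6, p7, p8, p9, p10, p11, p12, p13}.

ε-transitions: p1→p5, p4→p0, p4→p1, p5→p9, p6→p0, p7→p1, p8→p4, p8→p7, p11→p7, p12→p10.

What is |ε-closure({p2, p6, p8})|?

9

Start with {p2, p6, p8}.
From p6 via ε: add p0.
From p8 via ε: add p4, p7.
From p4 via ε: add p1.
From p1 via ε: add p5.
From p5 via ε: add p9.
ε-closure = {p0, p1, p2, p4, p5, p6, p7, p8, p9}, which has 9 states.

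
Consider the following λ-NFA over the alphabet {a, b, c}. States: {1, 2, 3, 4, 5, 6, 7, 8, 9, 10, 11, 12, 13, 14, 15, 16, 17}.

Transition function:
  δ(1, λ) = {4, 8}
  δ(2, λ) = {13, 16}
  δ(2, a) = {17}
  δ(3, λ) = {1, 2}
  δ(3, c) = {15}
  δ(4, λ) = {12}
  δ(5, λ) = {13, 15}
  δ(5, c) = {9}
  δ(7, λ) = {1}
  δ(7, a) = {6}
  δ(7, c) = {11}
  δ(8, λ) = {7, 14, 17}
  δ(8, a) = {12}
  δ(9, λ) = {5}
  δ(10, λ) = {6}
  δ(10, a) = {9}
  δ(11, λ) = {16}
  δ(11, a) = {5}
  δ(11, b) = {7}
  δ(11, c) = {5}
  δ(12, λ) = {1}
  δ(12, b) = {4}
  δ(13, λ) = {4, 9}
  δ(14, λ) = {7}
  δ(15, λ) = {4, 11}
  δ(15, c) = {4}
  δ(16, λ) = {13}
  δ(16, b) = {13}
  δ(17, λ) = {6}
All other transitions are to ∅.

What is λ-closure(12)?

Start with {12}.
From 12 via λ: add 1.
From 1 via λ: add 4, 8.
From 8 via λ: add 7, 14, 17.
From 17 via λ: add 6.
No new states can be added; the closed set is {1, 4, 6, 7, 8, 12, 14, 17}.

{1, 4, 6, 7, 8, 12, 14, 17}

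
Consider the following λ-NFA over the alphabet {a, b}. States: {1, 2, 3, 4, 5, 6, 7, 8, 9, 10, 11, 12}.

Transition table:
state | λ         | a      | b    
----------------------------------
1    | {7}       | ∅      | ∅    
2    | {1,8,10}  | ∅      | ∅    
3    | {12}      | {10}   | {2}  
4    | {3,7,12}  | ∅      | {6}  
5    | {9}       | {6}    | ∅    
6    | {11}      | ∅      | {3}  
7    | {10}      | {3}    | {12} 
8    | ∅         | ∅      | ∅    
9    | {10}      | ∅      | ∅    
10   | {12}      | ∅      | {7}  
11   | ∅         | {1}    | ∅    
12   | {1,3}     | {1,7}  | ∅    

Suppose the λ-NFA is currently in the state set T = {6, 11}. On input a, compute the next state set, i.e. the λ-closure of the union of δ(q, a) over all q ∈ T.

11 on a → {1}.
No a-transition from 6.
Union after reading a: {1}.
Now take the λ-closure:
From 1 via λ: add 7.
From 7 via λ: add 10.
From 10 via λ: add 12.
From 12 via λ: add 3.
No new states can be added; the closed set is {1, 3, 7, 10, 12}.

{1, 3, 7, 10, 12}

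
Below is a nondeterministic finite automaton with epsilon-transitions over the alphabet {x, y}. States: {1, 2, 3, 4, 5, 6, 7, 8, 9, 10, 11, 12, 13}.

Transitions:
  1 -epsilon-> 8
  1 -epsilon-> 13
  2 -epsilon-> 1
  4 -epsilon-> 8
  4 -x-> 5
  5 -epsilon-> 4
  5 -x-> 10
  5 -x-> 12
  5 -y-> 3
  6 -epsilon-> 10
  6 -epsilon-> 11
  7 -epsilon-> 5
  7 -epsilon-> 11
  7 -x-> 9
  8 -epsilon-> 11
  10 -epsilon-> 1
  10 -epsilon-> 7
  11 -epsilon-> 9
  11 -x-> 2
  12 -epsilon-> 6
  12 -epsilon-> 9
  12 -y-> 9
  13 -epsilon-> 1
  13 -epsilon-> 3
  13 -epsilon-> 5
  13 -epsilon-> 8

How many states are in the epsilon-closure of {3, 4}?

Start with {3, 4}.
From 4 via epsilon: add 8.
From 8 via epsilon: add 11.
From 11 via epsilon: add 9.
epsilon-closure = {3, 4, 8, 9, 11}, which has 5 states.

5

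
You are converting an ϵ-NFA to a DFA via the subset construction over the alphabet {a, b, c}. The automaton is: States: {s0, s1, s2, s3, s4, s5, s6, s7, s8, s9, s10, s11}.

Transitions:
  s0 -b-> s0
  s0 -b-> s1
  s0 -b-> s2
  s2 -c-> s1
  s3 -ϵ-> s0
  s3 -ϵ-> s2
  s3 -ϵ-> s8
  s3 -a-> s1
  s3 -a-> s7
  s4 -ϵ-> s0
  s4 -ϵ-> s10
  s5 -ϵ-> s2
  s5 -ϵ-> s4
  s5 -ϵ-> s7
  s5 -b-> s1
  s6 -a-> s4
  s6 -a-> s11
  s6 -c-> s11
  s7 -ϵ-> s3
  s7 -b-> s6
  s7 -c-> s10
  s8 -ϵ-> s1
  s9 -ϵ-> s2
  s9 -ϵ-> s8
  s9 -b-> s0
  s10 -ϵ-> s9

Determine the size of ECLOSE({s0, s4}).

7

Start with {s0, s4}.
From s4 via ϵ: add s10.
From s10 via ϵ: add s9.
From s9 via ϵ: add s2, s8.
From s8 via ϵ: add s1.
ϵ-closure = {s0, s1, s2, s4, s8, s9, s10}, which has 7 states.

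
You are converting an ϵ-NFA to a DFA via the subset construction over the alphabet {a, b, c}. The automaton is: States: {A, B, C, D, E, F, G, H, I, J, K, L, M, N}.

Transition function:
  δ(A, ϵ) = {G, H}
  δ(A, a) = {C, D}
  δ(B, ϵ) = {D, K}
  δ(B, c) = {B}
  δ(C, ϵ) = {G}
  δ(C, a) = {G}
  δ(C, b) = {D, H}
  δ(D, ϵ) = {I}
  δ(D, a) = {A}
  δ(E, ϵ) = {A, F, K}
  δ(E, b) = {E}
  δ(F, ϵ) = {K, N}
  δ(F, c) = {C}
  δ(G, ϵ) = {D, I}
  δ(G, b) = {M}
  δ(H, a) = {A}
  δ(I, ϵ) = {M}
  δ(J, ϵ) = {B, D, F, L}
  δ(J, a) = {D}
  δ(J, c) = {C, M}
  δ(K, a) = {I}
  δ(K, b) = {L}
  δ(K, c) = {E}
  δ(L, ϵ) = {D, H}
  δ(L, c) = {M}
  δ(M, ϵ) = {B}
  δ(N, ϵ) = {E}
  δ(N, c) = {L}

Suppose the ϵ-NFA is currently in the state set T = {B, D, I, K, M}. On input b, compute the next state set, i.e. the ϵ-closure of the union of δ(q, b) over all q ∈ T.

K on b → {L}.
No b-transition from B, D, I, M.
Union after reading b: {L}.
Now take the ϵ-closure:
From L via ϵ: add D, H.
From D via ϵ: add I.
From I via ϵ: add M.
From M via ϵ: add B.
From B via ϵ: add K.
No new states can be added; the closed set is {B, D, H, I, K, L, M}.

{B, D, H, I, K, L, M}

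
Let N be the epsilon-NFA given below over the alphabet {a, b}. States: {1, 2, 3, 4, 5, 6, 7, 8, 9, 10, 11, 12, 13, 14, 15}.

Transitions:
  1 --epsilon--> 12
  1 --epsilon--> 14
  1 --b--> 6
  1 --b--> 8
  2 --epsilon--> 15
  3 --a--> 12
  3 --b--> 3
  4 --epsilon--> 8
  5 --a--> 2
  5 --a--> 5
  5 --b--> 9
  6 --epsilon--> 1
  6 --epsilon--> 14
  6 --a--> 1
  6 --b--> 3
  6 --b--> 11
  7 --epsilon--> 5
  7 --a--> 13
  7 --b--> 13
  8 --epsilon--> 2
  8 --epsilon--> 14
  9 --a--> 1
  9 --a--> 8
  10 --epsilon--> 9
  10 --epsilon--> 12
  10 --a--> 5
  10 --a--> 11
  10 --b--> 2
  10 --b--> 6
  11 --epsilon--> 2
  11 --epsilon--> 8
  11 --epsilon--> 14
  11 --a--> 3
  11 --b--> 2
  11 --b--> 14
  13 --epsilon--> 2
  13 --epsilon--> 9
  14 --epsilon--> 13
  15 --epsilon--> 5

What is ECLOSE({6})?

Start with {6}.
From 6 via epsilon: add 1, 14.
From 1 via epsilon: add 12.
From 14 via epsilon: add 13.
From 13 via epsilon: add 2, 9.
From 2 via epsilon: add 15.
From 15 via epsilon: add 5.
No new states can be added; the closed set is {1, 2, 5, 6, 9, 12, 13, 14, 15}.

{1, 2, 5, 6, 9, 12, 13, 14, 15}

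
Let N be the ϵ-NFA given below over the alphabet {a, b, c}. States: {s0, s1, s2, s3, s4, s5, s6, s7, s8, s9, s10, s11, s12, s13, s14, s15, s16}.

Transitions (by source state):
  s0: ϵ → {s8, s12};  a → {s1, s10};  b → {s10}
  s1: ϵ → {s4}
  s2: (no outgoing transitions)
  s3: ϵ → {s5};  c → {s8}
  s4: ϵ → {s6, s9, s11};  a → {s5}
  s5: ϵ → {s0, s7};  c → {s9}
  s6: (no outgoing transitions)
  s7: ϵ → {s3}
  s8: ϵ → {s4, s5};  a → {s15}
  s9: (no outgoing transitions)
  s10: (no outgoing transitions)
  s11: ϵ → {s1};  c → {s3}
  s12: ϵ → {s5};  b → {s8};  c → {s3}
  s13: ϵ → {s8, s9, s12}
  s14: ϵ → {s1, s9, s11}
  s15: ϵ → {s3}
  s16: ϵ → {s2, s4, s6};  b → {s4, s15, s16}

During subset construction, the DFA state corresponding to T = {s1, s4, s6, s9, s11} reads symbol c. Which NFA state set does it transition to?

s11 on c → {s3}.
No c-transition from s1, s4, s6, s9.
Union after reading c: {s3}.
Now take the ϵ-closure:
From s3 via ϵ: add s5.
From s5 via ϵ: add s0, s7.
From s0 via ϵ: add s8, s12.
From s8 via ϵ: add s4.
From s4 via ϵ: add s6, s9, s11.
From s11 via ϵ: add s1.
No new states can be added; the closed set is {s0, s1, s3, s4, s5, s6, s7, s8, s9, s11, s12}.

{s0, s1, s3, s4, s5, s6, s7, s8, s9, s11, s12}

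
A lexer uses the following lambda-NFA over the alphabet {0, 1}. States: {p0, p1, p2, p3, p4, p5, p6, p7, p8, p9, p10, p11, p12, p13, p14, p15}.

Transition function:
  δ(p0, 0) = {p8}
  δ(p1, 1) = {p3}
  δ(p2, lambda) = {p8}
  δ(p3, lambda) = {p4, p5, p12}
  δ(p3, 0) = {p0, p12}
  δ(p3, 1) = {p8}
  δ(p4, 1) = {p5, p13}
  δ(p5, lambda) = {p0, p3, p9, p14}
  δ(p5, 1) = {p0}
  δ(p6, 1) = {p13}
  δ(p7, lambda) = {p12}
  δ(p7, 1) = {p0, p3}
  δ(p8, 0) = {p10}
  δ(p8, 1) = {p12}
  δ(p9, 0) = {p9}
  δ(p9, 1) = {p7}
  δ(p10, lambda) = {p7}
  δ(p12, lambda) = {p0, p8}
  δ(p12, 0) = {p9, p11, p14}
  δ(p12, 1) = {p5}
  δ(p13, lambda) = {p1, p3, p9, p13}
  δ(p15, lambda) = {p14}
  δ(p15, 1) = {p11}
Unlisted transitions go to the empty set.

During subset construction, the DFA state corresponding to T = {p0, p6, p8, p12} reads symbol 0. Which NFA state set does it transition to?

{p0, p7, p8, p9, p10, p11, p12, p14}

p0 on 0 → {p8}.
p8 on 0 → {p10}.
p12 on 0 → {p9, p11, p14}.
No 0-transition from p6.
Union after reading 0: {p8, p9, p10, p11, p14}.
Now take the lambda-closure:
From p10 via lambda: add p7.
From p7 via lambda: add p12.
From p12 via lambda: add p0.
No new states can be added; the closed set is {p0, p7, p8, p9, p10, p11, p12, p14}.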